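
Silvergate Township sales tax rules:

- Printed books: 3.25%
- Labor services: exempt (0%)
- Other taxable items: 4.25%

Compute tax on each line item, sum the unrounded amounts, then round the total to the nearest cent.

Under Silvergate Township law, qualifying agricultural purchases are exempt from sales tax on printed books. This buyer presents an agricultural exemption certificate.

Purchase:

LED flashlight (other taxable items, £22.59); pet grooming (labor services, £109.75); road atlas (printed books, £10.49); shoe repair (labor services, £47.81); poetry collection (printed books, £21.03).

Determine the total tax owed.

£0.96

LED flashlight £22.59: other taxable items → 4.25% → £0.960075
Pet grooming £109.75: labor services → 0% → £0.00
Road atlas £10.49: printed books, buyer-exempt → 0% → £0.00
Shoe repair £47.81: labor services → 0% → £0.00
Poetry collection £21.03: printed books, buyer-exempt → 0% → £0.00
Unrounded tax sum = £0.960075 → £0.96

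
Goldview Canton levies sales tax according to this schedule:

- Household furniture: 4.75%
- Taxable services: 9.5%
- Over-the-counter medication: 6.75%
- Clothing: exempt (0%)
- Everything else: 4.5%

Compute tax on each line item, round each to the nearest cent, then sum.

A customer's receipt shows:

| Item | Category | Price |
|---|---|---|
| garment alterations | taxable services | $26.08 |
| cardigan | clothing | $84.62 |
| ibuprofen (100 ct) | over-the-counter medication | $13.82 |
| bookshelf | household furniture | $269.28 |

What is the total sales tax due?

Garment alterations $26.08: taxable services → 9.5% → $2.48
Cardigan $84.62: clothing → 0% → $0.00
Ibuprofen (100 ct) $13.82: over-the-counter medication → 6.75% → $0.93
Bookshelf $269.28: household furniture → 4.75% → $12.79
Total tax = $2.48 + $0.93 + $12.79 = $16.20

$16.20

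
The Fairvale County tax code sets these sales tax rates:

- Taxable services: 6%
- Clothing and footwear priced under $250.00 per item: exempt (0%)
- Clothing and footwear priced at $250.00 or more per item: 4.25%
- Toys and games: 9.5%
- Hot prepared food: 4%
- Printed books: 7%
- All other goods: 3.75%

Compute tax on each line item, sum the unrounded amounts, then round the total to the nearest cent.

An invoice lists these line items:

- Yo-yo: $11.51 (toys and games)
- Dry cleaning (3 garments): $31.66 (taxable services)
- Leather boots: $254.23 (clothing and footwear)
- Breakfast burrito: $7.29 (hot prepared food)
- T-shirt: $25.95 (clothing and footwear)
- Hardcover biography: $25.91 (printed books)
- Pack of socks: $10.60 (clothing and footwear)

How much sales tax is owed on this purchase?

$15.90

Yo-yo $11.51: toys and games → 9.5% → $1.09345
Dry cleaning (3 garments) $31.66: taxable services → 6% → $1.8996
Leather boots $254.23: clothing and footwear, $250.00 or more → 4.25% → $10.804775
Breakfast burrito $7.29: hot prepared food → 4% → $0.2916
T-shirt $25.95: clothing and footwear, under $250.00 → 0% → $0.00
Hardcover biography $25.91: printed books → 7% → $1.8137
Pack of socks $10.60: clothing and footwear, under $250.00 → 0% → $0.00
Unrounded tax sum = $15.903125 → $15.90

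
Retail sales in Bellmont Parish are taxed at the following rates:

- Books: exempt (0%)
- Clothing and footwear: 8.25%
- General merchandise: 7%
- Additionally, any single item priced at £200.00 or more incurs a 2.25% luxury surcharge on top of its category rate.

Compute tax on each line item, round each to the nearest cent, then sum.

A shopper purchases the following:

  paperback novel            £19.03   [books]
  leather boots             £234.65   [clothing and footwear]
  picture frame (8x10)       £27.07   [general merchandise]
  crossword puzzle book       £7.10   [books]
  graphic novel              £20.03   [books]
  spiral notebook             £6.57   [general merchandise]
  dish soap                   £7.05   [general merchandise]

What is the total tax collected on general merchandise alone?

£2.84

Picture frame (8x10) £27.07: general merchandise → 7% → £1.89
Spiral notebook £6.57: general merchandise → 7% → £0.46
Dish soap £7.05: general merchandise → 7% → £0.49
Tax on general merchandise = £1.89 + £0.46 + £0.49 = £2.84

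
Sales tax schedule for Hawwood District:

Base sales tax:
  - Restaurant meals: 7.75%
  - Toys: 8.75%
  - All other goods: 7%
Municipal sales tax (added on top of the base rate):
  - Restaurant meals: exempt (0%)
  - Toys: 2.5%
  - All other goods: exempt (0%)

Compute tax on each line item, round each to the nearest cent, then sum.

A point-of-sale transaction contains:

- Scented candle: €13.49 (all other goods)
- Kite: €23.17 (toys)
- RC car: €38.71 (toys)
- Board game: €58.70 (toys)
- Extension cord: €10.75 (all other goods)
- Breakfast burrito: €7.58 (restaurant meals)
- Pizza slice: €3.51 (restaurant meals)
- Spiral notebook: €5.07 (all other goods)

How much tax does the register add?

€16.46

Scented candle €13.49: all other goods → 7% + 0% municipal = 7% → €0.94
Kite €23.17: toys → 8.75% + 2.5% municipal = 11.25% → €2.61
RC car €38.71: toys → 8.75% + 2.5% municipal = 11.25% → €4.35
Board game €58.70: toys → 8.75% + 2.5% municipal = 11.25% → €6.60
Extension cord €10.75: all other goods → 7% + 0% municipal = 7% → €0.75
Breakfast burrito €7.58: restaurant meals → 7.75% + 0% municipal = 7.75% → €0.59
Pizza slice €3.51: restaurant meals → 7.75% + 0% municipal = 7.75% → €0.27
Spiral notebook €5.07: all other goods → 7% + 0% municipal = 7% → €0.35
Total tax = €0.94 + €2.61 + €4.35 + €6.60 + €0.75 + €0.59 + €0.27 + €0.35 = €16.46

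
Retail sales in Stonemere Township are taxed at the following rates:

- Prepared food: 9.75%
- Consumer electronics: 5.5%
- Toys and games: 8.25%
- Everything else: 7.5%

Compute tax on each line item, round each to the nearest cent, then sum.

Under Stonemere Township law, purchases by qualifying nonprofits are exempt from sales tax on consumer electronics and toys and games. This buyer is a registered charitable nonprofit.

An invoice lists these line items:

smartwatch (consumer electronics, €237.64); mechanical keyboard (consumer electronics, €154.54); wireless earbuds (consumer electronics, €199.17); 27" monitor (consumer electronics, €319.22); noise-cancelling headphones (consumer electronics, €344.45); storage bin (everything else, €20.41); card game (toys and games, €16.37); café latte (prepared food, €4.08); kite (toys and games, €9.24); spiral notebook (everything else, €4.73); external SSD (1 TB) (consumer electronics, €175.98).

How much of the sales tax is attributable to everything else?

Storage bin €20.41: everything else → 7.5% → €1.53
Spiral notebook €4.73: everything else → 7.5% → €0.35
Tax on everything else = €1.53 + €0.35 = €1.88

€1.88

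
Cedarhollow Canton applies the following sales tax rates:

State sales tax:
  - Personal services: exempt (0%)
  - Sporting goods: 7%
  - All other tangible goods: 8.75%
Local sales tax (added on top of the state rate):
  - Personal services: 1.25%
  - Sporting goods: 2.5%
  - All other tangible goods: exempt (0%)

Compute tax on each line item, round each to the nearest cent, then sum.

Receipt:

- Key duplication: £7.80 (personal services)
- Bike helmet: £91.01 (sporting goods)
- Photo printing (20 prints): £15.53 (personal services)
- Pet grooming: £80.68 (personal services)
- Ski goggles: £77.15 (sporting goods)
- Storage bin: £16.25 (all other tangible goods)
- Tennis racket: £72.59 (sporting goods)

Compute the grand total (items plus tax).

£386.61

Key duplication £7.80: personal services → 0% + 1.25% local = 1.25% → £0.10
Bike helmet £91.01: sporting goods → 7% + 2.5% local = 9.5% → £8.65
Photo printing (20 prints) £15.53: personal services → 0% + 1.25% local = 1.25% → £0.19
Pet grooming £80.68: personal services → 0% + 1.25% local = 1.25% → £1.01
Ski goggles £77.15: sporting goods → 7% + 2.5% local = 9.5% → £7.33
Storage bin £16.25: all other tangible goods → 8.75% + 0% local = 8.75% → £1.42
Tennis racket £72.59: sporting goods → 7% + 2.5% local = 9.5% → £6.90
Subtotal = £361.01; tax = £25.60; total due = £386.61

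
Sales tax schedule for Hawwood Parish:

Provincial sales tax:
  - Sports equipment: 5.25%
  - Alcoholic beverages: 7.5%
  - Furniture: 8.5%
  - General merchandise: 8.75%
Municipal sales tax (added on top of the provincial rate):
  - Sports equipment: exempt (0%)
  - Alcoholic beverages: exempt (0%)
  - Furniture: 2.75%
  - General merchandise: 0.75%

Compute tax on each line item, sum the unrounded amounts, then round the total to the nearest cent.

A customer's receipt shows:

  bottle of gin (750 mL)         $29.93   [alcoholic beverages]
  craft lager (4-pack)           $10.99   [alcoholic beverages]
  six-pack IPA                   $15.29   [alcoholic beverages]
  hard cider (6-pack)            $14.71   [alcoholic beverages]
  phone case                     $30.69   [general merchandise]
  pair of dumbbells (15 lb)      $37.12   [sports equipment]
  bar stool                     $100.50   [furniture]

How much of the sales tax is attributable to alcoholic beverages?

Bottle of gin (750 mL) $29.93: alcoholic beverages → 7.5% + 0% municipal = 7.5% → $2.24475
Craft lager (4-pack) $10.99: alcoholic beverages → 7.5% + 0% municipal = 7.5% → $0.82425
Six-pack IPA $15.29: alcoholic beverages → 7.5% + 0% municipal = 7.5% → $1.14675
Hard cider (6-pack) $14.71: alcoholic beverages → 7.5% + 0% municipal = 7.5% → $1.10325
Tax on alcoholic beverages: unrounded sum = $5.319 → $5.32

$5.32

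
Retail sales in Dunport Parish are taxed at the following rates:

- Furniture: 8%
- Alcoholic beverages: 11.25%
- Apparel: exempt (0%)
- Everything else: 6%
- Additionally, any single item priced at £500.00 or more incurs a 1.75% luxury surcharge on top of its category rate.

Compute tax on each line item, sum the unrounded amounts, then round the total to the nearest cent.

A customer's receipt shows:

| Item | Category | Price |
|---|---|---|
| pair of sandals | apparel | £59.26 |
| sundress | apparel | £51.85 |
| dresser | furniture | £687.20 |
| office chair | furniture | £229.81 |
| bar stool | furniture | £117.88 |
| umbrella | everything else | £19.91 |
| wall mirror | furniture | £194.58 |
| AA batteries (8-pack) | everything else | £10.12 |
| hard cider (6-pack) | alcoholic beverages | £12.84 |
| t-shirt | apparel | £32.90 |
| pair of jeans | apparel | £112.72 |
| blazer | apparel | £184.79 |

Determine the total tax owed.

£113.63

Pair of sandals £59.26: apparel → 0% → £0.00
Sundress £51.85: apparel → 0% → £0.00
Dresser £687.20: furniture → 8% + 1.75% surcharge = 9.75% → £67.002
Office chair £229.81: furniture → 8% → £18.3848
Bar stool £117.88: furniture → 8% → £9.4304
Umbrella £19.91: everything else → 6% → £1.1946
Wall mirror £194.58: furniture → 8% → £15.5664
AA batteries (8-pack) £10.12: everything else → 6% → £0.6072
Hard cider (6-pack) £12.84: alcoholic beverages → 11.25% → £1.4445
T-shirt £32.90: apparel → 0% → £0.00
Pair of jeans £112.72: apparel → 0% → £0.00
Blazer £184.79: apparel → 0% → £0.00
Unrounded tax sum = £113.6299 → £113.63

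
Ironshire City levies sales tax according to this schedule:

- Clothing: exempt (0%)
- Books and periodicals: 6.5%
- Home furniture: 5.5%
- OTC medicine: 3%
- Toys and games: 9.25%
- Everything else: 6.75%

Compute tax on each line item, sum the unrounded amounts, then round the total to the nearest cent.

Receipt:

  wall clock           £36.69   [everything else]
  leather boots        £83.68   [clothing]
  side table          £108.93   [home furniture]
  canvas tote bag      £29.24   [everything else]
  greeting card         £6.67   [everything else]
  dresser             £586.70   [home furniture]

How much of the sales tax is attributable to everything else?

£4.90

Wall clock £36.69: everything else → 6.75% → £2.476575
Canvas tote bag £29.24: everything else → 6.75% → £1.9737
Greeting card £6.67: everything else → 6.75% → £0.450225
Tax on everything else: unrounded sum = £4.9005 → £4.90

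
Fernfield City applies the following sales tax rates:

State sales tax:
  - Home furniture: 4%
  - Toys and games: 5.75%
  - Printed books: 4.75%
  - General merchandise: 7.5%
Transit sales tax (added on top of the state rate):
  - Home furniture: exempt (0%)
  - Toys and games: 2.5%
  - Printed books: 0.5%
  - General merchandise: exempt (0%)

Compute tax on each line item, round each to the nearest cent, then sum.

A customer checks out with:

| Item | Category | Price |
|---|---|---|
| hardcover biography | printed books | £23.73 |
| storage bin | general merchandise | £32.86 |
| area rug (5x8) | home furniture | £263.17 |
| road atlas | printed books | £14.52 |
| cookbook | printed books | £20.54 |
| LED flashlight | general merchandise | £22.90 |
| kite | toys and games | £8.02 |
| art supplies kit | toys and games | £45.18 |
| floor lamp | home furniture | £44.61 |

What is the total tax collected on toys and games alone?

Kite £8.02: toys and games → 5.75% + 2.5% transit = 8.25% → £0.66
Art supplies kit £45.18: toys and games → 5.75% + 2.5% transit = 8.25% → £3.73
Tax on toys and games = £0.66 + £3.73 = £4.39

£4.39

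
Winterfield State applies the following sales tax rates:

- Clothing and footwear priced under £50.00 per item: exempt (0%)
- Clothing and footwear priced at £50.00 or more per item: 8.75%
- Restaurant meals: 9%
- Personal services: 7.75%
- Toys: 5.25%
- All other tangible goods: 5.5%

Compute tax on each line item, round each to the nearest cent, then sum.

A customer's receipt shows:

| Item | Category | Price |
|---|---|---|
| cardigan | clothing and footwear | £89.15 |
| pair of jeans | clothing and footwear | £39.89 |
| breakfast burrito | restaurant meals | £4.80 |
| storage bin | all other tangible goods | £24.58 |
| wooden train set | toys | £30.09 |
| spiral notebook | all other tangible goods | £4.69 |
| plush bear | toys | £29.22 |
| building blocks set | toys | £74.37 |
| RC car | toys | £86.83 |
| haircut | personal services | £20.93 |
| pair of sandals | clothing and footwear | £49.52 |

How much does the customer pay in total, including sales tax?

Cardigan £89.15: clothing and footwear, £50.00 or more → 8.75% → £7.80
Pair of jeans £39.89: clothing and footwear, under £50.00 → 0% → £0.00
Breakfast burrito £4.80: restaurant meals → 9% → £0.43
Storage bin £24.58: all other tangible goods → 5.5% → £1.35
Wooden train set £30.09: toys → 5.25% → £1.58
Spiral notebook £4.69: all other tangible goods → 5.5% → £0.26
Plush bear £29.22: toys → 5.25% → £1.53
Building blocks set £74.37: toys → 5.25% → £3.90
RC car £86.83: toys → 5.25% → £4.56
Haircut £20.93: personal services → 7.75% → £1.62
Pair of sandals £49.52: clothing and footwear, under £50.00 → 0% → £0.00
Subtotal = £454.07; tax = £23.03; total due = £477.10

£477.10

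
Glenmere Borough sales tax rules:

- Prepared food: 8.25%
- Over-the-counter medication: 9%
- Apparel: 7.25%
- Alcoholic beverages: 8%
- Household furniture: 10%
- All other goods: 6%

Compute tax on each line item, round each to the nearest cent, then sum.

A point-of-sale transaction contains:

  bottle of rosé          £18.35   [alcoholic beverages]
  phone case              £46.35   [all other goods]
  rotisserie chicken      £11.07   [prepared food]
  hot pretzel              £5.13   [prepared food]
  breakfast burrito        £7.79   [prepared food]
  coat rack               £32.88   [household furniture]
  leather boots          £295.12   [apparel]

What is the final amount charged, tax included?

£447.60

Bottle of rosé £18.35: alcoholic beverages → 8% → £1.47
Phone case £46.35: all other goods → 6% → £2.78
Rotisserie chicken £11.07: prepared food → 8.25% → £0.91
Hot pretzel £5.13: prepared food → 8.25% → £0.42
Breakfast burrito £7.79: prepared food → 8.25% → £0.64
Coat rack £32.88: household furniture → 10% → £3.29
Leather boots £295.12: apparel → 7.25% → £21.40
Subtotal = £416.69; tax = £30.91; total due = £447.60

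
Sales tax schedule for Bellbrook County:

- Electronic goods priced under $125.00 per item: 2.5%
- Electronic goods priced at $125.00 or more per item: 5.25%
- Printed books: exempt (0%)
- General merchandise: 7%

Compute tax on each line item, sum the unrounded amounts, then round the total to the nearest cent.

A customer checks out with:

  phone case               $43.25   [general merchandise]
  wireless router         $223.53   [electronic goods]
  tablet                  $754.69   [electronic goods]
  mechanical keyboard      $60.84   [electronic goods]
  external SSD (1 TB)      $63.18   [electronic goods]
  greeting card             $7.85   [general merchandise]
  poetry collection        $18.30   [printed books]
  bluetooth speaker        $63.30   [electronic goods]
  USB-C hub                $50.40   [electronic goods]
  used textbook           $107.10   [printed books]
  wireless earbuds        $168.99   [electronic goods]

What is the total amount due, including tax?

$1631.18

Phone case $43.25: general merchandise → 7% → $3.0275
Wireless router $223.53: electronic goods, $125.00 or more → 5.25% → $11.735325
Tablet $754.69: electronic goods, $125.00 or more → 5.25% → $39.621225
Mechanical keyboard $60.84: electronic goods, under $125.00 → 2.5% → $1.521
External SSD (1 TB) $63.18: electronic goods, under $125.00 → 2.5% → $1.5795
Greeting card $7.85: general merchandise → 7% → $0.5495
Poetry collection $18.30: printed books → 0% → $0.00
Bluetooth speaker $63.30: electronic goods, under $125.00 → 2.5% → $1.5825
USB-C hub $50.40: electronic goods, under $125.00 → 2.5% → $1.26
Used textbook $107.10: printed books → 0% → $0.00
Wireless earbuds $168.99: electronic goods, $125.00 or more → 5.25% → $8.871975
Subtotal = $1561.43; unrounded tax = $69.748525 → $69.75; total due = $1631.18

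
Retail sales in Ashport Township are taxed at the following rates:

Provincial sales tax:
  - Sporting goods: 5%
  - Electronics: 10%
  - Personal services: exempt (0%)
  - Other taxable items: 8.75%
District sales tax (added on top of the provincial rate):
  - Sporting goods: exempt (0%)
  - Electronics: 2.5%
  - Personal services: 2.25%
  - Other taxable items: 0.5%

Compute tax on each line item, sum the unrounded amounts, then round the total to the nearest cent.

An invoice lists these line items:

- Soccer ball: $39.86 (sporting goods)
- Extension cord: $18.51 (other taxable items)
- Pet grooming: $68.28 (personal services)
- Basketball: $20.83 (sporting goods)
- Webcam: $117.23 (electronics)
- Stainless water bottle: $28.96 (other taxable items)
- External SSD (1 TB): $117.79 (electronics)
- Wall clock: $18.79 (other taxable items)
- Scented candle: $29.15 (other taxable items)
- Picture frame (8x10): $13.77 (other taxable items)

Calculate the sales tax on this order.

$44.05

Soccer ball $39.86: sporting goods → 5% + 0% district = 5% → $1.993
Extension cord $18.51: other taxable items → 8.75% + 0.5% district = 9.25% → $1.712175
Pet grooming $68.28: personal services → 0% + 2.25% district = 2.25% → $1.5363
Basketball $20.83: sporting goods → 5% + 0% district = 5% → $1.0415
Webcam $117.23: electronics → 10% + 2.5% district = 12.5% → $14.65375
Stainless water bottle $28.96: other taxable items → 8.75% + 0.5% district = 9.25% → $2.6788
External SSD (1 TB) $117.79: electronics → 10% + 2.5% district = 12.5% → $14.72375
Wall clock $18.79: other taxable items → 8.75% + 0.5% district = 9.25% → $1.738075
Scented candle $29.15: other taxable items → 8.75% + 0.5% district = 9.25% → $2.696375
Picture frame (8x10) $13.77: other taxable items → 8.75% + 0.5% district = 9.25% → $1.273725
Unrounded tax sum = $44.04745 → $44.05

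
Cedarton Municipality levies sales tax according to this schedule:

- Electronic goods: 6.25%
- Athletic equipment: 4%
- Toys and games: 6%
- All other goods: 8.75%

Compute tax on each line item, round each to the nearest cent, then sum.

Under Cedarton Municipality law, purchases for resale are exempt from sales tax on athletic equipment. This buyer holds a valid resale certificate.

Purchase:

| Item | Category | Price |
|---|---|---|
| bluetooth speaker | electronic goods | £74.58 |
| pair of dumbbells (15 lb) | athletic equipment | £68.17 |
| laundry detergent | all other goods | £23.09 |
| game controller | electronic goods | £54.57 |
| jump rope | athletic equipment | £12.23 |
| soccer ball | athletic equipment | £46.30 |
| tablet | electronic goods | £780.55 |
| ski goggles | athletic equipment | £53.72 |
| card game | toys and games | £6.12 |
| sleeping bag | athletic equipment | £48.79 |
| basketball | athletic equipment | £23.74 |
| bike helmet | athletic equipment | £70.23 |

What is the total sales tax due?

Bluetooth speaker £74.58: electronic goods → 6.25% → £4.66
Pair of dumbbells (15 lb) £68.17: athletic equipment, buyer-exempt → 0% → £0.00
Laundry detergent £23.09: all other goods → 8.75% → £2.02
Game controller £54.57: electronic goods → 6.25% → £3.41
Jump rope £12.23: athletic equipment, buyer-exempt → 0% → £0.00
Soccer ball £46.30: athletic equipment, buyer-exempt → 0% → £0.00
Tablet £780.55: electronic goods → 6.25% → £48.78
Ski goggles £53.72: athletic equipment, buyer-exempt → 0% → £0.00
Card game £6.12: toys and games → 6% → £0.37
Sleeping bag £48.79: athletic equipment, buyer-exempt → 0% → £0.00
Basketball £23.74: athletic equipment, buyer-exempt → 0% → £0.00
Bike helmet £70.23: athletic equipment, buyer-exempt → 0% → £0.00
Total tax = £4.66 + £2.02 + £3.41 + £48.78 + £0.37 = £59.24

£59.24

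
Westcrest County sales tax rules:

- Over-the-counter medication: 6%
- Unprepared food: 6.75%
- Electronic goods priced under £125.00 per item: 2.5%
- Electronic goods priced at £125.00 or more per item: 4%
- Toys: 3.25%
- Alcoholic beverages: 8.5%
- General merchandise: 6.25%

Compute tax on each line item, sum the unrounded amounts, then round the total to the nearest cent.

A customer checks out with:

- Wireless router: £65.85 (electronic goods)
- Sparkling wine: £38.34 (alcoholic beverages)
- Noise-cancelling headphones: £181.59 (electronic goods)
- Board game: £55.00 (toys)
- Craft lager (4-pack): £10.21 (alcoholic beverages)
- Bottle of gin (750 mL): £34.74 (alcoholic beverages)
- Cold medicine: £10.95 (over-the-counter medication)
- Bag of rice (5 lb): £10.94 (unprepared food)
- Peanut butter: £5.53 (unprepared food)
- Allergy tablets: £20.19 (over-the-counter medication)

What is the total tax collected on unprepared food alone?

Bag of rice (5 lb) £10.94: unprepared food → 6.75% → £0.73845
Peanut butter £5.53: unprepared food → 6.75% → £0.373275
Tax on unprepared food: unrounded sum = £1.111725 → £1.11

£1.11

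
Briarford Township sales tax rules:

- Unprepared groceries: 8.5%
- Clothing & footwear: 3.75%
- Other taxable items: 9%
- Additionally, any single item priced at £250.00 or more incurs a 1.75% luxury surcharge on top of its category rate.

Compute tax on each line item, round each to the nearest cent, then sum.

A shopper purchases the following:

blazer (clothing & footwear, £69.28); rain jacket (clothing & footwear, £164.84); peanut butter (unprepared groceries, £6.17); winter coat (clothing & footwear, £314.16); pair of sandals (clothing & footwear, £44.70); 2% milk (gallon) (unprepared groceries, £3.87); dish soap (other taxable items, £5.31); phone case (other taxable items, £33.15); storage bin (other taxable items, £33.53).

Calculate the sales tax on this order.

Blazer £69.28: clothing & footwear → 3.75% → £2.60
Rain jacket £164.84: clothing & footwear → 3.75% → £6.18
Peanut butter £6.17: unprepared groceries → 8.5% → £0.52
Winter coat £314.16: clothing & footwear → 3.75% + 1.75% surcharge = 5.5% → £17.28
Pair of sandals £44.70: clothing & footwear → 3.75% → £1.68
2% milk (gallon) £3.87: unprepared groceries → 8.5% → £0.33
Dish soap £5.31: other taxable items → 9% → £0.48
Phone case £33.15: other taxable items → 9% → £2.98
Storage bin £33.53: other taxable items → 9% → £3.02
Total tax = £2.60 + £6.18 + £0.52 + £17.28 + £1.68 + £0.33 + £0.48 + £2.98 + £3.02 = £35.07

£35.07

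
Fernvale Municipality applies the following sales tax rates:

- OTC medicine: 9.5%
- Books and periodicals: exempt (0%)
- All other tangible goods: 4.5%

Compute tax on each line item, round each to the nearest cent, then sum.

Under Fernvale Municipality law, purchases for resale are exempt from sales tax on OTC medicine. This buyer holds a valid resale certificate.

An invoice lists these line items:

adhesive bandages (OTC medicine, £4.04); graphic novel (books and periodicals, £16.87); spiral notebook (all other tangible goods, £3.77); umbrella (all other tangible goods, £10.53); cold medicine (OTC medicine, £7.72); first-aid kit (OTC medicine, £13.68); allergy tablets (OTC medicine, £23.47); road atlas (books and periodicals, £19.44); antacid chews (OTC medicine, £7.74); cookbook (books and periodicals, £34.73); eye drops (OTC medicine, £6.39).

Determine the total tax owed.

Adhesive bandages £4.04: OTC medicine, buyer-exempt → 0% → £0.00
Graphic novel £16.87: books and periodicals → 0% → £0.00
Spiral notebook £3.77: all other tangible goods → 4.5% → £0.17
Umbrella £10.53: all other tangible goods → 4.5% → £0.47
Cold medicine £7.72: OTC medicine, buyer-exempt → 0% → £0.00
First-aid kit £13.68: OTC medicine, buyer-exempt → 0% → £0.00
Allergy tablets £23.47: OTC medicine, buyer-exempt → 0% → £0.00
Road atlas £19.44: books and periodicals → 0% → £0.00
Antacid chews £7.74: OTC medicine, buyer-exempt → 0% → £0.00
Cookbook £34.73: books and periodicals → 0% → £0.00
Eye drops £6.39: OTC medicine, buyer-exempt → 0% → £0.00
Total tax = £0.17 + £0.47 = £0.64

£0.64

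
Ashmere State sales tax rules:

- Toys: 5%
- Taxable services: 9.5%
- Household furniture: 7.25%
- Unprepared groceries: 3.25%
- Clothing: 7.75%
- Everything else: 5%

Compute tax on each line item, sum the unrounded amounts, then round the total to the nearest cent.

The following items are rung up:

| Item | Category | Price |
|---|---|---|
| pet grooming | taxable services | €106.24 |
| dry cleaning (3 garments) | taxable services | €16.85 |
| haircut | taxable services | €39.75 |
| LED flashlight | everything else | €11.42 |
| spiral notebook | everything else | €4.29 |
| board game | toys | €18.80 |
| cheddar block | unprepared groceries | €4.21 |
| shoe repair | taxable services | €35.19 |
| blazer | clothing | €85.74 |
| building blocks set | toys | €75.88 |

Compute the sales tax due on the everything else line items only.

€0.79

LED flashlight €11.42: everything else → 5% → €0.571
Spiral notebook €4.29: everything else → 5% → €0.2145
Tax on everything else: unrounded sum = €0.7855 → €0.79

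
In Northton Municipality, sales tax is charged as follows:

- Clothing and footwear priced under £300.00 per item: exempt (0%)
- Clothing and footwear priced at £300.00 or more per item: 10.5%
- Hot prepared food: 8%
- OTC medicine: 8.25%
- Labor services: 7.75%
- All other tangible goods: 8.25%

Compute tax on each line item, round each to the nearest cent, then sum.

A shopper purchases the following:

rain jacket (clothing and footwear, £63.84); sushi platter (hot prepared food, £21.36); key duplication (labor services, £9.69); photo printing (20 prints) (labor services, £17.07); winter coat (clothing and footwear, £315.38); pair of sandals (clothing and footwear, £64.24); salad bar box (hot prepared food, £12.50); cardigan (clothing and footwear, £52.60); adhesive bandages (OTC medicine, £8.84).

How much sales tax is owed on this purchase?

Rain jacket £63.84: clothing and footwear, under £300.00 → 0% → £0.00
Sushi platter £21.36: hot prepared food → 8% → £1.71
Key duplication £9.69: labor services → 7.75% → £0.75
Photo printing (20 prints) £17.07: labor services → 7.75% → £1.32
Winter coat £315.38: clothing and footwear, £300.00 or more → 10.5% → £33.11
Pair of sandals £64.24: clothing and footwear, under £300.00 → 0% → £0.00
Salad bar box £12.50: hot prepared food → 8% → £1.00
Cardigan £52.60: clothing and footwear, under £300.00 → 0% → £0.00
Adhesive bandages £8.84: OTC medicine → 8.25% → £0.73
Total tax = £1.71 + £0.75 + £1.32 + £33.11 + £1.00 + £0.73 = £38.62

£38.62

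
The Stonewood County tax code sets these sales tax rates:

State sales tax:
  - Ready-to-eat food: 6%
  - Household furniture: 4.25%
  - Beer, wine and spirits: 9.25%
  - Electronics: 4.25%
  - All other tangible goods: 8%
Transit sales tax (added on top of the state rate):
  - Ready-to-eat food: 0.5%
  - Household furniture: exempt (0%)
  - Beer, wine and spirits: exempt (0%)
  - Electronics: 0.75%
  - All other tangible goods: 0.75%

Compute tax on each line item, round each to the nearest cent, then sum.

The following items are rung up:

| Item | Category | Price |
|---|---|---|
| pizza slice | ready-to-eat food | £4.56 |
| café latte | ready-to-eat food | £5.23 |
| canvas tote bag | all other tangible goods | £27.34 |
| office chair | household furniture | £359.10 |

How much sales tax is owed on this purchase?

£18.29

Pizza slice £4.56: ready-to-eat food → 6% + 0.5% transit = 6.5% → £0.30
Café latte £5.23: ready-to-eat food → 6% + 0.5% transit = 6.5% → £0.34
Canvas tote bag £27.34: all other tangible goods → 8% + 0.75% transit = 8.75% → £2.39
Office chair £359.10: household furniture → 4.25% + 0% transit = 4.25% → £15.26
Total tax = £0.30 + £0.34 + £2.39 + £15.26 = £18.29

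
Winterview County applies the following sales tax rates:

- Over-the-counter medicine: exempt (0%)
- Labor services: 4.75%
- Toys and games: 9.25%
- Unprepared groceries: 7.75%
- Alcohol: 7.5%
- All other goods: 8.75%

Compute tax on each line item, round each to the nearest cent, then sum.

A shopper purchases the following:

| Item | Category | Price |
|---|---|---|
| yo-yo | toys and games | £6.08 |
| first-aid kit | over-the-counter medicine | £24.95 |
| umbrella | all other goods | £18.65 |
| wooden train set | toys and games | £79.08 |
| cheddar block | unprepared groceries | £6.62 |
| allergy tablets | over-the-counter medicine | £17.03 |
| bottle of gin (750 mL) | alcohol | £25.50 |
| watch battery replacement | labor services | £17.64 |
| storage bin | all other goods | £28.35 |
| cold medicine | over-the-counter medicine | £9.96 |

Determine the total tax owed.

Yo-yo £6.08: toys and games → 9.25% → £0.56
First-aid kit £24.95: over-the-counter medicine → 0% → £0.00
Umbrella £18.65: all other goods → 8.75% → £1.63
Wooden train set £79.08: toys and games → 9.25% → £7.31
Cheddar block £6.62: unprepared groceries → 7.75% → £0.51
Allergy tablets £17.03: over-the-counter medicine → 0% → £0.00
Bottle of gin (750 mL) £25.50: alcohol → 7.5% → £1.91
Watch battery replacement £17.64: labor services → 4.75% → £0.84
Storage bin £28.35: all other goods → 8.75% → £2.48
Cold medicine £9.96: over-the-counter medicine → 0% → £0.00
Total tax = £0.56 + £1.63 + £7.31 + £0.51 + £1.91 + £0.84 + £2.48 = £15.24

£15.24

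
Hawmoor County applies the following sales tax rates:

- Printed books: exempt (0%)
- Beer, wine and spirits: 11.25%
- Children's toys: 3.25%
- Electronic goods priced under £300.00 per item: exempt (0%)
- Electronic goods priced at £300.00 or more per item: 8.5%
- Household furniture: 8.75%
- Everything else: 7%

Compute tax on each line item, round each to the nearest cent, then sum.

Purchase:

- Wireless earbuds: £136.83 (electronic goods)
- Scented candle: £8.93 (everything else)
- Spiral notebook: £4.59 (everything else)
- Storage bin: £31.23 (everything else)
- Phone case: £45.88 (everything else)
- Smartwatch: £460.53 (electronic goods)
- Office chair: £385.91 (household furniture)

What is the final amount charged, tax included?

Wireless earbuds £136.83: electronic goods, under £300.00 → 0% → £0.00
Scented candle £8.93: everything else → 7% → £0.63
Spiral notebook £4.59: everything else → 7% → £0.32
Storage bin £31.23: everything else → 7% → £2.19
Phone case £45.88: everything else → 7% → £3.21
Smartwatch £460.53: electronic goods, £300.00 or more → 8.5% → £39.15
Office chair £385.91: household furniture → 8.75% → £33.77
Subtotal = £1073.90; tax = £79.27; total due = £1153.17

£1153.17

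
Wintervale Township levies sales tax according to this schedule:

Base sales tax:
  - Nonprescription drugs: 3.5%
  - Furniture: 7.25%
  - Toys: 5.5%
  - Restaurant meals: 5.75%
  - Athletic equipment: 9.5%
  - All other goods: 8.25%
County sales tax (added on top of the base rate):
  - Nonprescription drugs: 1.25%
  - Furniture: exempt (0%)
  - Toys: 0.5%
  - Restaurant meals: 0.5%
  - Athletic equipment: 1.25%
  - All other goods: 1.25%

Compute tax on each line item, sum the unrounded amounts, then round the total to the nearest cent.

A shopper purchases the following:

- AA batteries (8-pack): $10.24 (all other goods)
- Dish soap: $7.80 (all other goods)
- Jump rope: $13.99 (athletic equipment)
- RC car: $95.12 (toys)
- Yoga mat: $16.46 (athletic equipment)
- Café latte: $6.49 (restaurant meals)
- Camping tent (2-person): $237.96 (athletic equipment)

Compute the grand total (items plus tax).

$424.74

AA batteries (8-pack) $10.24: all other goods → 8.25% + 1.25% county = 9.5% → $0.9728
Dish soap $7.80: all other goods → 8.25% + 1.25% county = 9.5% → $0.741
Jump rope $13.99: athletic equipment → 9.5% + 1.25% county = 10.75% → $1.503925
RC car $95.12: toys → 5.5% + 0.5% county = 6% → $5.7072
Yoga mat $16.46: athletic equipment → 9.5% + 1.25% county = 10.75% → $1.76945
Café latte $6.49: restaurant meals → 5.75% + 0.5% county = 6.25% → $0.405625
Camping tent (2-person) $237.96: athletic equipment → 9.5% + 1.25% county = 10.75% → $25.5807
Subtotal = $388.06; unrounded tax = $36.6807 → $36.68; total due = $424.74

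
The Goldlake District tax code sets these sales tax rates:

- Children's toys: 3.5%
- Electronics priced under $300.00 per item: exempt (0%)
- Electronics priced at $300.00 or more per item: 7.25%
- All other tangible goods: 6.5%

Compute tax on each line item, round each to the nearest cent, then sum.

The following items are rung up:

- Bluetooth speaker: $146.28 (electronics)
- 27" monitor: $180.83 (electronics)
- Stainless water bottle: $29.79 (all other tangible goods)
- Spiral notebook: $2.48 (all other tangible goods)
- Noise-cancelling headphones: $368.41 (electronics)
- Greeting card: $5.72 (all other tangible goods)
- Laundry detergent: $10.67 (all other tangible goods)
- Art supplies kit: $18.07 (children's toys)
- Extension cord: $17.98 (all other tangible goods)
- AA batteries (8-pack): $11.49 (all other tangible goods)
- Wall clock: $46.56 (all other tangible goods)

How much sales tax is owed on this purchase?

Bluetooth speaker $146.28: electronics, under $300.00 → 0% → $0.00
27" monitor $180.83: electronics, under $300.00 → 0% → $0.00
Stainless water bottle $29.79: all other tangible goods → 6.5% → $1.94
Spiral notebook $2.48: all other tangible goods → 6.5% → $0.16
Noise-cancelling headphones $368.41: electronics, $300.00 or more → 7.25% → $26.71
Greeting card $5.72: all other tangible goods → 6.5% → $0.37
Laundry detergent $10.67: all other tangible goods → 6.5% → $0.69
Art supplies kit $18.07: children's toys → 3.5% → $0.63
Extension cord $17.98: all other tangible goods → 6.5% → $1.17
AA batteries (8-pack) $11.49: all other tangible goods → 6.5% → $0.75
Wall clock $46.56: all other tangible goods → 6.5% → $3.03
Total tax = $1.94 + $0.16 + $26.71 + $0.37 + $0.69 + $0.63 + $1.17 + $0.75 + $3.03 = $35.45

$35.45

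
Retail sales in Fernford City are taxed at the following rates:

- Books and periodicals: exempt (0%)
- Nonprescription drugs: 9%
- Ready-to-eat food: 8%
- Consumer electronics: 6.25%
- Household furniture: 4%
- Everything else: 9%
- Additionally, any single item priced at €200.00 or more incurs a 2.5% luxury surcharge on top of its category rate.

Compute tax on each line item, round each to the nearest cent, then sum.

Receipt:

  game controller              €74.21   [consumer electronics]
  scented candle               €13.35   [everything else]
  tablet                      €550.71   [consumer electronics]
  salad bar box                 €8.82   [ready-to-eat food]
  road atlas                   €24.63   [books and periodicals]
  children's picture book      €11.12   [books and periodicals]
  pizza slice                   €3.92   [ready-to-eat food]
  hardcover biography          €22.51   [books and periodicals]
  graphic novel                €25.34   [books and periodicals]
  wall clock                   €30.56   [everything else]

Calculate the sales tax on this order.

Game controller €74.21: consumer electronics → 6.25% → €4.64
Scented candle €13.35: everything else → 9% → €1.20
Tablet €550.71: consumer electronics → 6.25% + 2.5% surcharge = 8.75% → €48.19
Salad bar box €8.82: ready-to-eat food → 8% → €0.71
Road atlas €24.63: books and periodicals → 0% → €0.00
Children's picture book €11.12: books and periodicals → 0% → €0.00
Pizza slice €3.92: ready-to-eat food → 8% → €0.31
Hardcover biography €22.51: books and periodicals → 0% → €0.00
Graphic novel €25.34: books and periodicals → 0% → €0.00
Wall clock €30.56: everything else → 9% → €2.75
Total tax = €4.64 + €1.20 + €48.19 + €0.71 + €0.31 + €2.75 = €57.80

€57.80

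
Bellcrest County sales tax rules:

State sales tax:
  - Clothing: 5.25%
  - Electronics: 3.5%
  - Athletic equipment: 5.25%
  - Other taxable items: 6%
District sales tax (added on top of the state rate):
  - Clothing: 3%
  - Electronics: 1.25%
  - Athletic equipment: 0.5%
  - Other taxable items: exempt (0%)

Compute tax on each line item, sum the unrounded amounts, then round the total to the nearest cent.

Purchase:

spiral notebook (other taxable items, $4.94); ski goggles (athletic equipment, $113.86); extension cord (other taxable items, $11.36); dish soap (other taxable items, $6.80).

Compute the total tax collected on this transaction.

$7.93

Spiral notebook $4.94: other taxable items → 6% + 0% district = 6% → $0.2964
Ski goggles $113.86: athletic equipment → 5.25% + 0.5% district = 5.75% → $6.54695
Extension cord $11.36: other taxable items → 6% + 0% district = 6% → $0.6816
Dish soap $6.80: other taxable items → 6% + 0% district = 6% → $0.408
Unrounded tax sum = $7.93295 → $7.93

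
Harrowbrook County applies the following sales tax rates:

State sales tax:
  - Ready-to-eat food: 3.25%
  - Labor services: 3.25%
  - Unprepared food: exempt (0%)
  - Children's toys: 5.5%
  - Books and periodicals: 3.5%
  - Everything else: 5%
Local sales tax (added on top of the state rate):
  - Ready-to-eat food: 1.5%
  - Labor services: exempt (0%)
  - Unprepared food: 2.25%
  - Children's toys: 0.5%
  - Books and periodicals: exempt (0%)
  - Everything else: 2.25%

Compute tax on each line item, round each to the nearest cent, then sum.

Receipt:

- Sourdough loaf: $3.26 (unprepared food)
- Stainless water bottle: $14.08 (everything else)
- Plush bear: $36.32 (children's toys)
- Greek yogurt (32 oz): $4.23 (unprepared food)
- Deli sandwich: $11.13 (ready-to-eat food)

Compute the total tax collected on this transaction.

$3.90

Sourdough loaf $3.26: unprepared food → 0% + 2.25% local = 2.25% → $0.07
Stainless water bottle $14.08: everything else → 5% + 2.25% local = 7.25% → $1.02
Plush bear $36.32: children's toys → 5.5% + 0.5% local = 6% → $2.18
Greek yogurt (32 oz) $4.23: unprepared food → 0% + 2.25% local = 2.25% → $0.10
Deli sandwich $11.13: ready-to-eat food → 3.25% + 1.5% local = 4.75% → $0.53
Total tax = $0.07 + $1.02 + $2.18 + $0.10 + $0.53 = $3.90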